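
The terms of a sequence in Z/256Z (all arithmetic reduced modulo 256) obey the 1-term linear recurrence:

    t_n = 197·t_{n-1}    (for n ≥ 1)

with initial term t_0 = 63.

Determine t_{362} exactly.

t_1 = 197·63 = 123
t_2 = 197·123 = 167
t_3 = 197·167 = 131
t_4 = 197·131 = 207
t_5 = 197·207 = 75
t_6 = 197·75 = 183
t_7 = 197·183 = 211
t_8 = 197·211 = 95
t_9 = 197·95 = 27
t_10 = 197·27 = 199
t_11 = 197·199 = 35
t_12 = 197·35 = 239
t_13 = 197·239 = 235
t_14 = 197·235 = 215
t_15 = 197·215 = 115
t_16 = 197·115 = 127
t_17 = 197·127 = 187
t_18 = 197·187 = 231
t_19 = 197·231 = 195
t_20 = 197·195 = 15
t_21 = 197·15 = 139
t_22 = 197·139 = 247
t_23 = 197·247 = 19
t_24 = 197·19 = 159
t_25 = 197·159 = 91
t_26 = 197·91 = 7
t_27 = 197·7 = 99
t_28 = 197·99 = 47
t_29 = 197·47 = 43
t_30 = 197·43 = 23
t_31 = 197·23 = 179
t_32 = 197·179 = 191
t_33 = 197·191 = 251
t_34 = 197·251 = 39
t_35 = 197·39 = 3
t_36 = 197·3 = 79
t_37 = 197·79 = 203
t_38 = 197·203 = 55
t_39 = 197·55 = 83
t_40 = 197·83 = 223
t_41 = 197·223 = 155
t_42 = 197·155 = 71
t_43 = 197·71 = 163
t_44 = 197·163 = 111
t_45 = 197·111 = 107
t_46 = 197·107 = 87
t_47 = 197·87 = 243
t_48 = 197·243 = 255
t_49 = 197·255 = 59
t_50 = 197·59 = 103
t_51 = 197·103 = 67
t_52 = 197·67 = 143
t_53 = 197·143 = 11
t_54 = 197·11 = 119
t_55 = 197·119 = 147
t_56 = 197·147 = 31
t_57 = 197·31 = 219
t_58 = 197·219 = 135
t_59 = 197·135 = 227
t_60 = 197·227 = 175
t_61 = 197·175 = 171
t_62 = 197·171 = 151
t_63 = 197·151 = 51
t_64 = 197·51 = 63
(t_64) = (63) = (t_0), so the sequence has period 64.
362 ≡ 42 (mod 64), hence t_362 = t_42 = 71.

71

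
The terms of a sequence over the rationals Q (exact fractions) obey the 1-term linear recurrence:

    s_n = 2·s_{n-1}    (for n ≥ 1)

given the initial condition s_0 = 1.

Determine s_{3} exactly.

8

s_1 = 2·1 = 2
s_2 = 2·2 = 4
s_3 = 2·4 = 8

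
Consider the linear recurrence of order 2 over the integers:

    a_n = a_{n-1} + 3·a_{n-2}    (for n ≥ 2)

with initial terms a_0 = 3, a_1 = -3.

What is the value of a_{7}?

69

a_2 = 1·-3 + 3·3 = 6
a_3 = 1·6 + 3·-3 = -3
a_4 = 1·-3 + 3·6 = 15
a_5 = 1·15 + 3·-3 = 6
a_6 = 1·6 + 3·15 = 51
a_7 = 1·51 + 3·6 = 69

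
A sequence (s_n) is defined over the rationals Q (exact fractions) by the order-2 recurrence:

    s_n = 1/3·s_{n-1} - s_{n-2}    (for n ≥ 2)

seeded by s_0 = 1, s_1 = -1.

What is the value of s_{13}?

794975/531441

s_2 = 1/3·-1 + -1·1 = -4/3
s_3 = 1/3·-4/3 + -1·-1 = 5/9
s_4 = 1/3·5/9 + -1·-4/3 = 41/27
s_5 = 1/3·41/27 + -1·5/9 = -4/81
s_6 = 1/3·-4/81 + -1·41/27 = -373/243
s_7 = 1/3·-373/243 + -1·-4/81 = -337/729
s_8 = 1/3·-337/729 + -1·-373/243 = 3020/2187
s_9 = 1/3·3020/2187 + -1·-337/729 = 6053/6561
s_10 = 1/3·6053/6561 + -1·3020/2187 = -21127/19683
s_11 = 1/3·-21127/19683 + -1·6053/6561 = -75604/59049
s_12 = 1/3·-75604/59049 + -1·-21127/19683 = 114539/177147
s_13 = 1/3·114539/177147 + -1·-75604/59049 = 794975/531441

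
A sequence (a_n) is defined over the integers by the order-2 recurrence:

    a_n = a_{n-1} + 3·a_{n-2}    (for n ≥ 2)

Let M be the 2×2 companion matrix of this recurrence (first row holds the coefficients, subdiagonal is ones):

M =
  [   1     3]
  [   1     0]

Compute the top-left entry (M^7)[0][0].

(M^7)[0][0] is the top entry after applying M 7 times to the unit state (1, 0). Equivalently it is h_{8} for the auxiliary sequence (h_n) obeying the same recurrence with h_1 = 1 and h_i = 0 for 0 ≤ i < 1:
h_2 = 1·1 + 3·0 = 1
h_3 = 1·1 + 3·1 = 4
h_4 = 1·4 + 3·1 = 7
h_5 = 1·7 + 3·4 = 19
h_6 = 1·19 + 3·7 = 40
h_7 = 1·40 + 3·19 = 97
h_8 = 1·97 + 3·40 = 217

217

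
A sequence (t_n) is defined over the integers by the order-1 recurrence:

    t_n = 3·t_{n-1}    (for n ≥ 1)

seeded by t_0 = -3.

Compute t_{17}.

t_1 = 3·-3 = -9
t_2 = 3·-9 = -27
t_3 = 3·-27 = -81
t_4 = 3·-81 = -243
t_5 = 3·-243 = -729
t_6 = 3·-729 = -2187
t_7 = 3·-2187 = -6561
t_8 = 3·-6561 = -19683
t_9 = 3·-19683 = -59049
t_10 = 3·-59049 = -177147
t_11 = 3·-177147 = -531441
t_12 = 3·-531441 = -1594323
t_13 = 3·-1594323 = -4782969
t_14 = 3·-4782969 = -14348907
t_15 = 3·-14348907 = -43046721
t_16 = 3·-43046721 = -129140163
t_17 = 3·-129140163 = -387420489

-387420489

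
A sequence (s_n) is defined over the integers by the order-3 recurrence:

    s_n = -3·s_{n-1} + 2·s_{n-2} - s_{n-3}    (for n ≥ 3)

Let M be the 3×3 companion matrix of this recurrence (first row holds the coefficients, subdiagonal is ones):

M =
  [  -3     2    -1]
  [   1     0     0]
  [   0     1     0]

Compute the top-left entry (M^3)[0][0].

-40

(M^3)[0][0] is the top entry after applying M 3 times to the unit state (1, 0, 0). Equivalently it is h_{5} for the auxiliary sequence (h_n) obeying the same recurrence with h_2 = 1 and h_i = 0 for 0 ≤ i < 2:
h_3 = -3·1 + 2·0 + -1·0 = -3
h_4 = -3·-3 + 2·1 + -1·0 = 11
h_5 = -3·11 + 2·-3 + -1·1 = -40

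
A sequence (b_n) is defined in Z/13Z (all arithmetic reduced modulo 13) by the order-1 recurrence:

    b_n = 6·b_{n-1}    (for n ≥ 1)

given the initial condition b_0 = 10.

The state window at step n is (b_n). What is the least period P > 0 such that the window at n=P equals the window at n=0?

12

n=0: window = (10)
n=1: window = (8)
n=2: window = (9)
n=3: window = (2)
n=4: window = (12)
n=5: window = (7)
n=6: window = (3)
n=7: window = (5)
n=8: window = (4)
n=9: window = (11)
n=10: window = (1)
n=11: window = (6)
n=12: window = (10)
window at n=12 equals window at n=0 → period = 12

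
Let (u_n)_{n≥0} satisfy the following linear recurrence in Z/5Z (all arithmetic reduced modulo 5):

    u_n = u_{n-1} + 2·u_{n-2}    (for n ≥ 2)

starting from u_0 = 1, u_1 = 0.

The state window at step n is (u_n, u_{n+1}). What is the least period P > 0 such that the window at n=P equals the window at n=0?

n=0: window = (1, 0)
n=1: window = (0, 2)
n=2: window = (2, 2)
n=3: window = (2, 1)
n=4: window = (1, 0)
window at n=4 equals window at n=0 → period = 4

4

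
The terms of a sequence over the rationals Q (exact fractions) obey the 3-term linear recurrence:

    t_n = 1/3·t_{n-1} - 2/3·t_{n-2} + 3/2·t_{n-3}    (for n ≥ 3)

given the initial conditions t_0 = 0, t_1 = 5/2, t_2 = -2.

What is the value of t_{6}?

-2065/324

t_3 = 1/3·-2 + -2/3·5/2 + 3/2·0 = -7/3
t_4 = 1/3·-7/3 + -2/3·-2 + 3/2·5/2 = 155/36
t_5 = 1/3·155/36 + -2/3·-7/3 + 3/2·-2 = -1/108
t_6 = 1/3·-1/108 + -2/3·155/36 + 3/2·-7/3 = -2065/324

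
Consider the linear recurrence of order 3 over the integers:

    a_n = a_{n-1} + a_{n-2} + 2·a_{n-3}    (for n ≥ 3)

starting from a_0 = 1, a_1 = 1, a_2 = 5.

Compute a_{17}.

131073

a_3 = 1·5 + 1·1 + 2·1 = 8
a_4 = 1·8 + 1·5 + 2·1 = 15
a_5 = 1·15 + 1·8 + 2·5 = 33
a_6 = 1·33 + 1·15 + 2·8 = 64
a_7 = 1·64 + 1·33 + 2·15 = 127
a_8 = 1·127 + 1·64 + 2·33 = 257
a_9 = 1·257 + 1·127 + 2·64 = 512
a_10 = 1·512 + 1·257 + 2·127 = 1023
a_11 = 1·1023 + 1·512 + 2·257 = 2049
a_12 = 1·2049 + 1·1023 + 2·512 = 4096
a_13 = 1·4096 + 1·2049 + 2·1023 = 8191
a_14 = 1·8191 + 1·4096 + 2·2049 = 16385
a_15 = 1·16385 + 1·8191 + 2·4096 = 32768
a_16 = 1·32768 + 1·16385 + 2·8191 = 65535
a_17 = 1·65535 + 1·32768 + 2·16385 = 131073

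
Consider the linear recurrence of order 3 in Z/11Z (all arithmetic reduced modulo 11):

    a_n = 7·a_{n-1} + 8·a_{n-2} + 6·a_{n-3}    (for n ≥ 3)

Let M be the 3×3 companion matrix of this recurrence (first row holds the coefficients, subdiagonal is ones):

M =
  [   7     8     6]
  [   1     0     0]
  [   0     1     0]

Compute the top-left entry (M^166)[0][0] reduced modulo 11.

0

(M^166)[0][0] is the top entry after applying M 166 times to the unit state (1, 0, 0). Equivalently it is h_{168} for the auxiliary sequence (h_n) obeying the same recurrence with h_2 = 1 and h_i = 0 for 0 ≤ i < 2:
h_3 = 7·1 + 8·0 + 6·0 = 7
h_4 = 7·7 + 8·1 + 6·0 = 2
h_5 = 7·2 + 8·7 + 6·1 = 10
h_6 = 7·10 + 8·2 + 6·7 = 7
h_7 = 7·7 + 8·10 + 6·2 = 9
h_8 = 7·9 + 8·7 + 6·10 = 3
Continuing the recurrence:
  h_9 = 3;  h_10 = 0;  h_11 = 9;  h_12 = 4;  h_13 = 1;  h_14 = 5
  h_15 = 1;  h_16 = 9;  h_17 = 2;  h_18 = 4;  h_19 = 10;  h_20 = 4
  h_21 = 0;  h_22 = 4;  h_23 = 8;  h_24 = 0;  h_25 = 0;  h_26 = 4
  h_27 = 6;  h_28 = 8;  h_29 = 7;  h_30 = 6;  h_31 = 3;  h_32 = 1
  h_33 = 1;  h_34 = 0;  h_35 = 3;  h_36 = 5;  h_37 = 4;  h_38 = 9
  h_39 = 4;  h_40 = 3;  h_41 = 8;  h_42 = 5;  h_43 = 7;  h_44 = 5
  h_45 = 0;  h_46 = 5;  h_47 = 10;  h_48 = 0;  h_49 = 0;  h_50 = 5
  h_51 = 2;  h_52 = 10;  h_53 = 6;  h_54 = 2;  h_55 = 1;  h_56 = 4
  h_57 = 4;  h_58 = 0;  h_59 = 1;  h_60 = 9;  h_61 = 5;  h_62 = 3
  h_63 = 5;  h_64 = 1;  h_65 = 10;  h_66 = 9;  h_67 = 6;  h_68 = 9
  h_69 = 0;  h_70 = 9;  h_71 = 7;  h_72 = 0;  h_73 = 0;  h_74 = 9
  h_75 = 8;  h_76 = 7;  h_77 = 2;  h_78 = 8;  h_79 = 4;  h_80 = 5
  h_81 = 5;  h_82 = 0;  h_83 = 4;  h_84 = 3;  h_85 = 9;  h_86 = 1
  h_87 = 9;  h_88 = 4;  h_89 = 7;  h_90 = 3;  h_91 = 2;  h_92 = 3
  h_93 = 0;  h_94 = 3;  h_95 = 6;  h_96 = 0;  h_97 = 0;  h_98 = 3
  h_99 = 10;  h_100 = 6;  h_101 = 8;  h_102 = 10;  h_103 = 5;  h_104 = 9
  h_105 = 9;  h_106 = 0;  h_107 = 5;  h_108 = 1;  h_109 = 3;  h_110 = 4
  h_111 = 3;  h_112 = 5;  h_113 = 6;  h_114 = 1;  h_115 = 8;  h_116 = 1
  h_117 = 0;  h_118 = 1;  h_119 = 2;  h_120 = 0;  h_121 = 0;  h_122 = 1
  h_123 = 7;  h_124 = 2;  h_125 = 10;  h_126 = 7;  h_127 = 9;  h_128 = 3
  h_129 = 3;  h_130 = 0;  h_131 = 9;  h_132 = 4;  h_133 = 1;  h_134 = 5
  h_135 = 1;  h_136 = 9;  h_137 = 2;  h_138 = 4;  h_139 = 10;  h_140 = 4
  h_141 = 0;  h_142 = 4;  h_143 = 8;  h_144 = 0;  h_145 = 0;  h_146 = 4
  h_147 = 6;  h_148 = 8;  h_149 = 7;  h_150 = 6;  h_151 = 3;  h_152 = 1
  h_153 = 1;  h_154 = 0;  h_155 = 3;  h_156 = 5;  h_157 = 4;  h_158 = 9
  h_159 = 4;  h_160 = 3;  h_161 = 8;  h_162 = 5;  h_163 = 7;  h_164 = 5
  h_165 = 0;  h_166 = 5
h_167 = 7·5 + 8·0 + 6·5 = 10
h_168 = 7·10 + 8·5 + 6·0 = 0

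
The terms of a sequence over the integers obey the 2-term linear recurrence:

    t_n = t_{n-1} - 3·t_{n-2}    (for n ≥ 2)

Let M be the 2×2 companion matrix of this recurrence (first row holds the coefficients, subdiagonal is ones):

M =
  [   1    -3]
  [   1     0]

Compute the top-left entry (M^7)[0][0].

(M^7)[0][0] is the top entry after applying M 7 times to the unit state (1, 0). Equivalently it is h_{8} for the auxiliary sequence (h_n) obeying the same recurrence with h_1 = 1 and h_i = 0 for 0 ≤ i < 1:
h_2 = 1·1 + -3·0 = 1
h_3 = 1·1 + -3·1 = -2
h_4 = 1·-2 + -3·1 = -5
h_5 = 1·-5 + -3·-2 = 1
h_6 = 1·1 + -3·-5 = 16
h_7 = 1·16 + -3·1 = 13
h_8 = 1·13 + -3·16 = -35

-35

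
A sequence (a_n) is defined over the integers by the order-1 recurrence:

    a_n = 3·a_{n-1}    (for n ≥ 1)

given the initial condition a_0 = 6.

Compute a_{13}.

a_1 = 3·6 = 18
a_2 = 3·18 = 54
a_3 = 3·54 = 162
a_4 = 3·162 = 486
a_5 = 3·486 = 1458
a_6 = 3·1458 = 4374
a_7 = 3·4374 = 13122
a_8 = 3·13122 = 39366
a_9 = 3·39366 = 118098
a_10 = 3·118098 = 354294
a_11 = 3·354294 = 1062882
a_12 = 3·1062882 = 3188646
a_13 = 3·3188646 = 9565938

9565938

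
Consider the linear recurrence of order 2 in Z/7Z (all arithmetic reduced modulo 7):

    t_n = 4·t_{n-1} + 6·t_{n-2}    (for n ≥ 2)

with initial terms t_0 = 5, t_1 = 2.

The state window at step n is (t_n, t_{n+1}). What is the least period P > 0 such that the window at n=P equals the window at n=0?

n=0: window = (5, 2)
n=1: window = (2, 3)
n=2: window = (3, 3)
n=3: window = (3, 2)
n=4: window = (2, 5)
n=5: window = (5, 4)
n=6: window = (4, 4)
n=7: window = (4, 5)
n=8: window = (5, 2)
window at n=8 equals window at n=0 → period = 8

8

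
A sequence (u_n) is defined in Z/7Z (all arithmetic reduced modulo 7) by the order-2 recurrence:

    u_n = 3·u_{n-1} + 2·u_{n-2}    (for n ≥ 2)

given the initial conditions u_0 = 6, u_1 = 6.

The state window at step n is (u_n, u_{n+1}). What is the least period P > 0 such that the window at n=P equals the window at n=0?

48

n=0: window = (6, 6)
n=1: window = (6, 2)
n=2: window = (2, 4)
n=3: window = (4, 2)
n=4: window = (2, 0)
n=5: window = (0, 4)
n=6: window = (4, 5)
n=7: window = (5, 2)
n=8: window = (2, 2)
n=9: window = (2, 3)
n=10: window = (3, 6)
n=11: window = (6, 3)
n=12: window = (3, 0)
n=13: window = (0, 6)
n=14: window = (6, 4)
n=15: window = (4, 3)
n=16: window = (3, 3)
n=17: window = (3, 1)
n=18: window = (1, 2)
n=19: window = (2, 1)
n=20: window = (1, 0)
n=21: window = (0, 2)
n=22: window = (2, 6)
n=23: window = (6, 1)
n=24: window = (1, 1)
n=25: window = (1, 5)
n=26: window = (5, 3)
n=27: window = (3, 5)
n=28: window = (5, 0)
n=29: window = (0, 3)
n=30: window = (3, 2)
n=31: window = (2, 5)
n=32: window = (5, 5)
n=33: window = (5, 4)
n=34: window = (4, 1)
n=35: window = (1, 4)
n=36: window = (4, 0)
n=37: window = (0, 1)
n=38: window = (1, 3)
n=39: window = (3, 4)
n=40: window = (4, 4)
…
n=46: window = (5, 1)
n=47: window = (1, 6)
n=48: window = (6, 6)
window at n=48 equals window at n=0 → period = 48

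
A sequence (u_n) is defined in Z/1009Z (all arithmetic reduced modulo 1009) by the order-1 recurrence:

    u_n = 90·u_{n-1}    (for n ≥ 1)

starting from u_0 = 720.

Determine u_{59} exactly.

205

u_1 = 90·720 = 224
u_2 = 90·224 = 989
u_3 = 90·989 = 218
u_4 = 90·218 = 449
u_5 = 90·449 = 50
u_6 = 90·50 = 464
u_7 = 90·464 = 391
u_8 = 90·391 = 884
u_9 = 90·884 = 858
u_10 = 90·858 = 536
u_11 = 90·536 = 817
u_12 = 90·817 = 882
u_13 = 90·882 = 678
u_14 = 90·678 = 480
u_15 = 90·480 = 822
u_16 = 90·822 = 323
u_17 = 90·323 = 818
u_18 = 90·818 = 972
u_19 = 90·972 = 706
u_20 = 90·706 = 982
u_21 = 90·982 = 597
u_22 = 90·597 = 253
u_23 = 90·253 = 572
u_24 = 90·572 = 21
u_25 = 90·21 = 881
u_26 = 90·881 = 588
u_27 = 90·588 = 452
u_28 = 90·452 = 320
u_29 = 90·320 = 548
u_30 = 90·548 = 888
u_31 = 90·888 = 209
u_32 = 90·209 = 648
u_33 = 90·648 = 807
u_34 = 90·807 = 991
u_35 = 90·991 = 398
u_36 = 90·398 = 505
u_37 = 90·505 = 45
u_38 = 90·45 = 14
u_39 = 90·14 = 251
u_40 = 90·251 = 392
u_41 = 90·392 = 974
u_42 = 90·974 = 886
u_43 = 90·886 = 29
u_44 = 90·29 = 592
u_45 = 90·592 = 812
u_46 = 90·812 = 432
u_47 = 90·432 = 538
u_48 = 90·538 = 997
u_49 = 90·997 = 938
u_50 = 90·938 = 673
u_51 = 90·673 = 30
u_52 = 90·30 = 682
u_53 = 90·682 = 840
u_54 = 90·840 = 934
u_55 = 90·934 = 313
u_56 = 90·313 = 927
u_57 = 90·927 = 692
u_58 = 90·692 = 731
u_59 = 90·731 = 205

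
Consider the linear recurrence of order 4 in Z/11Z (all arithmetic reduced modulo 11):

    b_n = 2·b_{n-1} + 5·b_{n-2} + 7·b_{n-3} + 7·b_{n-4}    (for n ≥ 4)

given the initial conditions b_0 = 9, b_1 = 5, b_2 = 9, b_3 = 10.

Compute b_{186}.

4

b_4 = 2·10 + 5·9 + 7·5 + 7·9 = 9
b_5 = 2·9 + 5·10 + 7·9 + 7·5 = 1
b_6 = 2·1 + 5·9 + 7·10 + 7·9 = 4
b_7 = 2·4 + 5·1 + 7·9 + 7·10 = 3
b_8 = 2·3 + 5·4 + 7·1 + 7·9 = 8
b_9 = 2·8 + 5·3 + 7·4 + 7·1 = 0
b_10 = 2·0 + 5·8 + 7·3 + 7·4 = 1
b_11 = 2·1 + 5·0 + 7·8 + 7·3 = 2
b_12 = 2·2 + 5·1 + 7·0 + 7·8 = 10
b_13 = 2·10 + 5·2 + 7·1 + 7·0 = 4
b_14 = 2·4 + 5·10 + 7·2 + 7·1 = 2
b_15 = 2·2 + 5·4 + 7·10 + 7·2 = 9
b_16 = 2·9 + 5·2 + 7·4 + 7·10 = 5
b_17 = 2·5 + 5·9 + 7·2 + 7·4 = 9
b_18 = 2·9 + 5·5 + 7·9 + 7·2 = 10
(b_15, b_16, b_17, b_18) = (9, 5, 9, 10) = (b_0, b_1, b_2, b_3), so the sequence has period 15.
186 ≡ 6 (mod 15), hence b_186 = b_6 = 4.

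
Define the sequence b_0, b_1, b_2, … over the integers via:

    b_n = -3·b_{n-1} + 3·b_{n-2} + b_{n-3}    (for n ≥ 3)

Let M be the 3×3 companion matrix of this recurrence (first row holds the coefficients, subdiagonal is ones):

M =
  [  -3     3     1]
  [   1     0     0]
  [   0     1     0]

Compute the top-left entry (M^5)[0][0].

-615

(M^5)[0][0] is the top entry after applying M 5 times to the unit state (1, 0, 0). Equivalently it is h_{7} for the auxiliary sequence (h_n) obeying the same recurrence with h_2 = 1 and h_i = 0 for 0 ≤ i < 2:
h_3 = -3·1 + 3·0 + 1·0 = -3
h_4 = -3·-3 + 3·1 + 1·0 = 12
h_5 = -3·12 + 3·-3 + 1·1 = -44
h_6 = -3·-44 + 3·12 + 1·-3 = 165
h_7 = -3·165 + 3·-44 + 1·12 = -615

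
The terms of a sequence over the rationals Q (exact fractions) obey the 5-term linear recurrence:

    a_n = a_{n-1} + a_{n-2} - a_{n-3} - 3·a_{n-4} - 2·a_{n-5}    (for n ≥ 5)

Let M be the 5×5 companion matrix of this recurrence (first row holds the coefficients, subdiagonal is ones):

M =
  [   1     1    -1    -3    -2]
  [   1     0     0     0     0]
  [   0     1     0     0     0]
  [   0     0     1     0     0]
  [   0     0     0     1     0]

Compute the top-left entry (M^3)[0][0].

2

(M^3)[0][0] is the top entry after applying M 3 times to the unit state (1, 0, 0, 0, 0). Equivalently it is h_{7} for the auxiliary sequence (h_n) obeying the same recurrence with h_4 = 1 and h_i = 0 for 0 ≤ i < 4:
h_5 = 1·1 + 1·0 + -1·0 + -3·0 + -2·0 = 1
h_6 = 1·1 + 1·1 + -1·0 + -3·0 + -2·0 = 2
h_7 = 1·2 + 1·1 + -1·1 + -3·0 + -2·0 = 2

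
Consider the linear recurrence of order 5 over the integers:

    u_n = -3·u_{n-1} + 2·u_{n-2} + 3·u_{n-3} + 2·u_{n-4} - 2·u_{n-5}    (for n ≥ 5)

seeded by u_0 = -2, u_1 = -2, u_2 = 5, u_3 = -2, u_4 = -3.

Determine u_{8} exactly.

-631

u_5 = -3·-3 + 2·-2 + 3·5 + 2·-2 + -2·-2 = 20
u_6 = -3·20 + 2·-3 + 3·-2 + 2·5 + -2·-2 = -58
u_7 = -3·-58 + 2·20 + 3·-3 + 2·-2 + -2·5 = 191
u_8 = -3·191 + 2·-58 + 3·20 + 2·-3 + -2·-2 = -631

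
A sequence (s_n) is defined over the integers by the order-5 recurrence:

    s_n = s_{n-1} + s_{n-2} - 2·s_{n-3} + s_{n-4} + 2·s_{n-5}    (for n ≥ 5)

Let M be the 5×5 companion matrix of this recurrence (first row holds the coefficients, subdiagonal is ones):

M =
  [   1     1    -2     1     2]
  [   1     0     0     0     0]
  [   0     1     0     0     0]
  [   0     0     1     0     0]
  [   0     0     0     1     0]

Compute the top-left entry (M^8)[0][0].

(M^8)[0][0] is the top entry after applying M 8 times to the unit state (1, 0, 0, 0, 0). Equivalently it is h_{12} for the auxiliary sequence (h_n) obeying the same recurrence with h_4 = 1 and h_i = 0 for 0 ≤ i < 4:
h_5 = 1·1 + 1·0 + -2·0 + 1·0 + 2·0 = 1
h_6 = 1·1 + 1·1 + -2·0 + 1·0 + 2·0 = 2
h_7 = 1·2 + 1·1 + -2·1 + 1·0 + 2·0 = 1
h_8 = 1·1 + 1·2 + -2·1 + 1·1 + 2·0 = 2
h_9 = 1·2 + 1·1 + -2·2 + 1·1 + 2·1 = 2
h_10 = 1·2 + 1·2 + -2·1 + 1·2 + 2·1 = 6
h_11 = 1·6 + 1·2 + -2·2 + 1·1 + 2·2 = 9
h_12 = 1·9 + 1·6 + -2·2 + 1·2 + 2·1 = 15

15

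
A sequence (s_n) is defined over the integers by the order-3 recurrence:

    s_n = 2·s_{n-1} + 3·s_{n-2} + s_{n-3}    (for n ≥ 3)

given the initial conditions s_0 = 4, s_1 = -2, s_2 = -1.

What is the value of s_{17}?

-28549924

s_3 = 2·-1 + 3·-2 + 1·4 = -4
s_4 = 2·-4 + 3·-1 + 1·-2 = -13
s_5 = 2·-13 + 3·-4 + 1·-1 = -39
s_6 = 2·-39 + 3·-13 + 1·-4 = -121
s_7 = 2·-121 + 3·-39 + 1·-13 = -372
s_8 = 2·-372 + 3·-121 + 1·-39 = -1146
s_9 = 2·-1146 + 3·-372 + 1·-121 = -3529
s_10 = 2·-3529 + 3·-1146 + 1·-372 = -10868
s_11 = 2·-10868 + 3·-3529 + 1·-1146 = -33469
s_12 = 2·-33469 + 3·-10868 + 1·-3529 = -103071
s_13 = 2·-103071 + 3·-33469 + 1·-10868 = -317417
s_14 = 2·-317417 + 3·-103071 + 1·-33469 = -977516
s_15 = 2·-977516 + 3·-317417 + 1·-103071 = -3010354
s_16 = 2·-3010354 + 3·-977516 + 1·-317417 = -9270673
s_17 = 2·-9270673 + 3·-3010354 + 1·-977516 = -28549924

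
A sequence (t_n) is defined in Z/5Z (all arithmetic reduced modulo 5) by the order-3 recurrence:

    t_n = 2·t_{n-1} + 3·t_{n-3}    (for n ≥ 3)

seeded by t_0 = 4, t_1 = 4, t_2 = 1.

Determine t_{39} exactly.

3

t_3 = 2·1 + 0·4 + 3·4 = 4
t_4 = 2·4 + 0·1 + 3·4 = 0
t_5 = 2·0 + 0·4 + 3·1 = 3
t_6 = 2·3 + 0·0 + 3·4 = 3
t_7 = 2·3 + 0·3 + 3·0 = 1
t_8 = 2·1 + 0·3 + 3·3 = 1
t_9 = 2·1 + 0·1 + 3·3 = 1
t_10 = 2·1 + 0·1 + 3·1 = 0
t_11 = 2·0 + 0·1 + 3·1 = 3
t_12 = 2·3 + 0·0 + 3·1 = 4
t_13 = 2·4 + 0·3 + 3·0 = 3
t_14 = 2·3 + 0·4 + 3·3 = 0
t_15 = 2·0 + 0·3 + 3·4 = 2
t_16 = 2·2 + 0·0 + 3·3 = 3
t_17 = 2·3 + 0·2 + 3·0 = 1
t_18 = 2·1 + 0·3 + 3·2 = 3
t_19 = 2·3 + 0·1 + 3·3 = 0
t_20 = 2·0 + 0·3 + 3·1 = 3
t_21 = 2·3 + 0·0 + 3·3 = 0
t_22 = 2·0 + 0·3 + 3·0 = 0
t_23 = 2·0 + 0·0 + 3·3 = 4
t_24 = 2·4 + 0·0 + 3·0 = 3
t_25 = 2·3 + 0·4 + 3·0 = 1
t_26 = 2·1 + 0·3 + 3·4 = 4
t_27 = 2·4 + 0·1 + 3·3 = 2
t_28 = 2·2 + 0·4 + 3·1 = 2
t_29 = 2·2 + 0·2 + 3·4 = 1
t_30 = 2·1 + 0·2 + 3·2 = 3
t_31 = 2·3 + 0·1 + 3·2 = 2
t_32 = 2·2 + 0·3 + 3·1 = 2
t_33 = 2·2 + 0·2 + 3·3 = 3
t_34 = 2·3 + 0·2 + 3·2 = 2
t_35 = 2·2 + 0·3 + 3·2 = 0
t_36 = 2·0 + 0·2 + 3·3 = 4
t_37 = 2·4 + 0·0 + 3·2 = 4
t_38 = 2·4 + 0·4 + 3·0 = 3
t_39 = 2·3 + 0·4 + 3·4 = 3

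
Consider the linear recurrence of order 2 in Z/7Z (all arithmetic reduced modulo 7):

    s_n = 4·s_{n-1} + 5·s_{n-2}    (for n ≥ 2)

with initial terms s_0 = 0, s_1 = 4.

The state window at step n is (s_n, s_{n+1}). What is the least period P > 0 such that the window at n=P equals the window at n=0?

6

n=0: window = (0, 4)
n=1: window = (4, 2)
n=2: window = (2, 0)
n=3: window = (0, 3)
n=4: window = (3, 5)
n=5: window = (5, 0)
n=6: window = (0, 4)
window at n=6 equals window at n=0 → period = 6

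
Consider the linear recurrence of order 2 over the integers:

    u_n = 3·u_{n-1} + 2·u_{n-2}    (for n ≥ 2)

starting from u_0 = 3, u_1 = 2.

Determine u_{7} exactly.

6496

u_2 = 3·2 + 2·3 = 12
u_3 = 3·12 + 2·2 = 40
u_4 = 3·40 + 2·12 = 144
u_5 = 3·144 + 2·40 = 512
u_6 = 3·512 + 2·144 = 1824
u_7 = 3·1824 + 2·512 = 6496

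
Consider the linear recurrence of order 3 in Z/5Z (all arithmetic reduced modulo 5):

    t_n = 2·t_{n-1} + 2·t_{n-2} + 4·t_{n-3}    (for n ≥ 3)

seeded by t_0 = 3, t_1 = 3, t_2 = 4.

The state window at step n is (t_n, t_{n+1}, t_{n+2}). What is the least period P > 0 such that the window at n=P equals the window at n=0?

n=0: window = (3, 3, 4)
n=1: window = (3, 4, 1)
n=2: window = (4, 1, 2)
n=3: window = (1, 2, 2)
n=4: window = (2, 2, 2)
n=5: window = (2, 2, 1)
n=6: window = (2, 1, 4)
n=7: window = (1, 4, 3)
n=8: window = (4, 3, 3)
n=9: window = (3, 3, 3)
n=10: window = (3, 3, 4)
window at n=10 equals window at n=0 → period = 10

10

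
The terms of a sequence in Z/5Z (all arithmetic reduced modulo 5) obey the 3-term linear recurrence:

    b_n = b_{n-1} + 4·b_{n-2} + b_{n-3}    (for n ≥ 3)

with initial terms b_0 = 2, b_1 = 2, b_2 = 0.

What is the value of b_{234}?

b_3 = 1·0 + 4·2 + 1·2 = 0
b_4 = 1·0 + 4·0 + 1·2 = 2
b_5 = 1·2 + 4·0 + 1·0 = 2
b_6 = 1·2 + 4·2 + 1·0 = 0
(b_4, b_5, b_6) = (2, 2, 0) = (b_0, b_1, b_2), so the sequence has period 4.
234 ≡ 2 (mod 4), hence b_234 = b_2 = 0.

0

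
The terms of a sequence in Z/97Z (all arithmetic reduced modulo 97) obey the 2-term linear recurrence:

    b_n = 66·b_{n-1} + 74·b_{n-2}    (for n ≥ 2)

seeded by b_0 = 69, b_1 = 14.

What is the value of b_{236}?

39

b_2 = 66·14 + 74·69 = 16
b_3 = 66·16 + 74·14 = 55
b_4 = 66·55 + 74·16 = 61
b_5 = 66·61 + 74·55 = 45
b_6 = 66·45 + 74·61 = 15
b_7 = 66·15 + 74·45 = 52
b_8 = 66·52 + 74·15 = 80
b_9 = 66·80 + 74·52 = 10
b_10 = 66·10 + 74·80 = 81
b_11 = 66·81 + 74·10 = 72
b_12 = 66·72 + 74·81 = 76
b_13 = 66·76 + 74·72 = 62
b_14 = 66·62 + 74·76 = 16
b_15 = 66·16 + 74·62 = 18
b_16 = 66·18 + 74·16 = 44
b_17 = 66·44 + 74·18 = 65
b_18 = 66·65 + 74·44 = 77
b_19 = 66·77 + 74·65 = 95
b_20 = 66·95 + 74·77 = 37
b_21 = 66·37 + 74·95 = 63
b_22 = 66·63 + 74·37 = 9
b_23 = 66·9 + 74·63 = 18
b_24 = 66·18 + 74·9 = 11
b_25 = 66·11 + 74·18 = 21
b_26 = 66·21 + 74·11 = 66
b_27 = 66·66 + 74·21 = 90
b_28 = 66·90 + 74·66 = 57
b_29 = 66·57 + 74·90 = 43
b_30 = 66·43 + 74·57 = 72
b_31 = 66·72 + 74·43 = 77
b_32 = 66·77 + 74·72 = 31
b_33 = 66·31 + 74·77 = 81
b_34 = 66·81 + 74·31 = 74
b_35 = 66·74 + 74·81 = 14
b_36 = 66·14 + 74·74 = 95
b_37 = 66·95 + 74·14 = 31
b_38 = 66·31 + 74·95 = 55
b_39 = 66·55 + 74·31 = 7
b_40 = 66·7 + 74·55 = 70
b_41 = 66·70 + 74·7 = 94
b_42 = 66·94 + 74·70 = 35
b_43 = 66·35 + 74·94 = 51
b_44 = 66·51 + 74·35 = 39
b_45 = 66·39 + 74·51 = 43
b_46 = 66·43 + 74·39 = 1
b_47 = 66·1 + 74·43 = 47
b_48 = 66·47 + 74·1 = 72
b_49 = 66·72 + 74·47 = 82
b_50 = 66·82 + 74·72 = 70
b_51 = 66·70 + 74·82 = 18
b_52 = 66·18 + 74·70 = 63
b_53 = 66·63 + 74·18 = 58
b_54 = 66·58 + 74·63 = 51
b_55 = 66·51 + 74·58 = 92
b_56 = 66·92 + 74·51 = 49
b_57 = 66·49 + 74·92 = 51
b_58 = 66·51 + 74·49 = 8
b_59 = 66·8 + 74·51 = 34
b_60 = 66·34 + 74·8 = 23
b_61 = 66·23 + 74·34 = 57
b_62 = 66·57 + 74·23 = 32
b_63 = 66·32 + 74·57 = 25
b_64 = 66·25 + 74·32 = 41
b_65 = 66·41 + 74·25 = 94
b_66 = 66·94 + 74·41 = 23
b_67 = 66·23 + 74·94 = 35
b_68 = 66·35 + 74·23 = 35
b_69 = 66·35 + 74·35 = 50
b_70 = 66·50 + 74·35 = 70
b_71 = 66·70 + 74·50 = 75
b_72 = 66·75 + 74·70 = 42
b_73 = 66·42 + 74·75 = 77
b_74 = 66·77 + 74·42 = 42
b_75 = 66·42 + 74·77 = 31
b_76 = 66·31 + 74·42 = 13
b_77 = 66·13 + 74·31 = 48
b_78 = 66·48 + 74·13 = 56
b_79 = 66·56 + 74·48 = 70
b_80 = 66·70 + 74·56 = 34
b_81 = 66·34 + 74·70 = 52
b_82 = 66·52 + 74·34 = 31
b_83 = 66·31 + 74·52 = 74
b_84 = 66·74 + 74·31 = 0
b_85 = 66·0 + 74·74 = 44
b_86 = 66·44 + 74·0 = 91
b_87 = 66·91 + 74·44 = 47
b_88 = 66·47 + 74·91 = 39
b_89 = 66·39 + 74·47 = 38
b_90 = 66·38 + 74·39 = 59
b_91 = 66·59 + 74·38 = 13
b_92 = 66·13 + 74·59 = 83
b_93 = 66·83 + 74·13 = 38
b_94 = 66·38 + 74·83 = 17
b_95 = 66·17 + 74·38 = 54
b_96 = 66·54 + 74·17 = 69
b_97 = 66·69 + 74·54 = 14
(b_96, b_97) = (69, 14) = (b_0, b_1), so the sequence has period 96.
236 ≡ 44 (mod 96), hence b_236 = b_44 = 39.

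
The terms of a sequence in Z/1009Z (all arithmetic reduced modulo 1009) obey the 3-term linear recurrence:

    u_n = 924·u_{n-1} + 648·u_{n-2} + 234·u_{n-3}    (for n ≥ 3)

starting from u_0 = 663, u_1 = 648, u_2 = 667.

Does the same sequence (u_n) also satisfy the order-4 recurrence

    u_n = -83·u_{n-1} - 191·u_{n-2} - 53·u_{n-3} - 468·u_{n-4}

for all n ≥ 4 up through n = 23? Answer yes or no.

yes

Terms u_0..u_23: 663, 648, 667, 734, 814, 507, 283, 547, 250, 873, 876, 848, 613, 119, 321, 550, 421, 201, 1003, 229, 474, 753, 87, 191
n=4: candidate gives 814, actual u_4 = 814 ✓
n=5: candidate gives 507, actual u_5 = 507 ✓
n=6: candidate gives 283, actual u_6 = 283 ✓
n=7: candidate gives 547, actual u_7 = 547 ✓
n=8: candidate gives 250, actual u_8 = 250 ✓
n=9: candidate gives 873, actual u_9 = 873 ✓
n=10: candidate gives 876, actual u_10 = 876 ✓
n=11: candidate gives 848, actual u_11 = 848 ✓
n=12: candidate gives 613, actual u_12 = 613 ✓
n=13: candidate gives 119, actual u_13 = 119 ✓
n=14: candidate gives 321, actual u_14 = 321 ✓
n=15: candidate gives 550, actual u_15 = 550 ✓
n=16: candidate gives 421, actual u_16 = 421 ✓
n=17: candidate gives 201, actual u_17 = 201 ✓
n=18: candidate gives 1003, actual u_18 = 1003 ✓
n=19: candidate gives 229, actual u_19 = 229 ✓
n=20: candidate gives 474, actual u_20 = 474 ✓
n=21: candidate gives 753, actual u_21 = 753 ✓
n=22: candidate gives 87, actual u_22 = 87 ✓
n=23: candidate gives 191, actual u_23 = 191 ✓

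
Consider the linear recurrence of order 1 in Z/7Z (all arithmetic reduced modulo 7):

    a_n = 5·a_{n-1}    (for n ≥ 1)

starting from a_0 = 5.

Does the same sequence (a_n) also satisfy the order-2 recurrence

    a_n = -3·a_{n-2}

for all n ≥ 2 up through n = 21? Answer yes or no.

yes

Terms a_0..a_21: 5, 4, 6, 2, 3, 1, 5, 4, 6, 2, 3, 1, 5, 4, 6, 2, 3, 1, 5, 4, 6, 2
n=2: candidate gives 6, actual a_2 = 6 ✓
n=3: candidate gives 2, actual a_3 = 2 ✓
n=4: candidate gives 3, actual a_4 = 3 ✓
n=5: candidate gives 1, actual a_5 = 1 ✓
n=6: candidate gives 5, actual a_6 = 5 ✓
n=7: candidate gives 4, actual a_7 = 4 ✓
n=8: candidate gives 6, actual a_8 = 6 ✓
n=9: candidate gives 2, actual a_9 = 2 ✓
n=10: candidate gives 3, actual a_10 = 3 ✓
n=11: candidate gives 1, actual a_11 = 1 ✓
n=12: candidate gives 5, actual a_12 = 5 ✓
n=13: candidate gives 4, actual a_13 = 4 ✓
n=14: candidate gives 6, actual a_14 = 6 ✓
n=15: candidate gives 2, actual a_15 = 2 ✓
n=16: candidate gives 3, actual a_16 = 3 ✓
n=17: candidate gives 1, actual a_17 = 1 ✓
n=18: candidate gives 5, actual a_18 = 5 ✓
n=19: candidate gives 4, actual a_19 = 4 ✓
n=20: candidate gives 6, actual a_20 = 6 ✓
n=21: candidate gives 2, actual a_21 = 2 ✓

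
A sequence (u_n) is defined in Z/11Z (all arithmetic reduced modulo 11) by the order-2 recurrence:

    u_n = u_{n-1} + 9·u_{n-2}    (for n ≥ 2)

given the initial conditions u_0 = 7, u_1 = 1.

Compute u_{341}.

1

u_2 = 1·1 + 9·7 = 9
u_3 = 1·9 + 9·1 = 7
u_4 = 1·7 + 9·9 = 0
u_5 = 1·0 + 9·7 = 8
u_6 = 1·8 + 9·0 = 8
u_7 = 1·8 + 9·8 = 3
u_8 = 1·3 + 9·8 = 9
u_9 = 1·9 + 9·3 = 3
u_10 = 1·3 + 9·9 = 7
u_11 = 1·7 + 9·3 = 1
(u_10, u_11) = (7, 1) = (u_0, u_1), so the sequence has period 10.
341 ≡ 1 (mod 10), hence u_341 = u_1 = 1.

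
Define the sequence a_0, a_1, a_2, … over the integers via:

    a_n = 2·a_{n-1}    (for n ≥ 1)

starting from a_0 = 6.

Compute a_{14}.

a_1 = 2·6 = 12
a_2 = 2·12 = 24
a_3 = 2·24 = 48
a_4 = 2·48 = 96
a_5 = 2·96 = 192
a_6 = 2·192 = 384
a_7 = 2·384 = 768
a_8 = 2·768 = 1536
a_9 = 2·1536 = 3072
a_10 = 2·3072 = 6144
a_11 = 2·6144 = 12288
a_12 = 2·12288 = 24576
a_13 = 2·24576 = 49152
a_14 = 2·49152 = 98304

98304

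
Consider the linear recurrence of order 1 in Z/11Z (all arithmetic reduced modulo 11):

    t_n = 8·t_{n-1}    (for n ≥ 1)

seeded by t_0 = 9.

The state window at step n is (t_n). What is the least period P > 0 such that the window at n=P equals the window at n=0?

n=0: window = (9)
n=1: window = (6)
n=2: window = (4)
n=3: window = (10)
n=4: window = (3)
n=5: window = (2)
n=6: window = (5)
n=7: window = (7)
n=8: window = (1)
n=9: window = (8)
n=10: window = (9)
window at n=10 equals window at n=0 → period = 10

10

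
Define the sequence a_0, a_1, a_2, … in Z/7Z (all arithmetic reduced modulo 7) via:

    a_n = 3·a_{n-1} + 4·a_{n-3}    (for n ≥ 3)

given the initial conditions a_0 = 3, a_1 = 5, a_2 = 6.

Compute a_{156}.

1

a_3 = 3·6 + 0·5 + 4·3 = 2
a_4 = 3·2 + 0·6 + 4·5 = 5
a_5 = 3·5 + 0·2 + 4·6 = 4
a_6 = 3·4 + 0·5 + 4·2 = 6
a_7 = 3·6 + 0·4 + 4·5 = 3
a_8 = 3·3 + 0·6 + 4·4 = 4
a_9 = 3·4 + 0·3 + 4·6 = 1
a_10 = 3·1 + 0·4 + 4·3 = 1
a_11 = 3·1 + 0·1 + 4·4 = 5
a_12 = 3·5 + 0·1 + 4·1 = 5
a_13 = 3·5 + 0·5 + 4·1 = 5
a_14 = 3·5 + 0·5 + 4·5 = 0
a_15 = 3·0 + 0·5 + 4·5 = 6
a_16 = 3·6 + 0·0 + 4·5 = 3
a_17 = 3·3 + 0·6 + 4·0 = 2
a_18 = 3·2 + 0·3 + 4·6 = 2
a_19 = 3·2 + 0·2 + 4·3 = 4
a_20 = 3·4 + 0·2 + 4·2 = 6
a_21 = 3·6 + 0·4 + 4·2 = 5
a_22 = 3·5 + 0·6 + 4·4 = 3
a_23 = 3·3 + 0·5 + 4·6 = 5
a_24 = 3·5 + 0·3 + 4·5 = 0
a_25 = 3·0 + 0·5 + 4·3 = 5
a_26 = 3·5 + 0·0 + 4·5 = 0
a_27 = 3·0 + 0·5 + 4·0 = 0
a_28 = 3·0 + 0·0 + 4·5 = 6
a_29 = 3·6 + 0·0 + 4·0 = 4
a_30 = 3·4 + 0·6 + 4·0 = 5
a_31 = 3·5 + 0·4 + 4·6 = 4
a_32 = 3·4 + 0·5 + 4·4 = 0
a_33 = 3·0 + 0·4 + 4·5 = 6
a_34 = 3·6 + 0·0 + 4·4 = 6
a_35 = 3·6 + 0·6 + 4·0 = 4
a_36 = 3·4 + 0·6 + 4·6 = 1
a_37 = 3·1 + 0·4 + 4·6 = 6
a_38 = 3·6 + 0·1 + 4·4 = 6
a_39 = 3·6 + 0·6 + 4·1 = 1
a_40 = 3·1 + 0·6 + 4·6 = 6
a_41 = 3·6 + 0·1 + 4·6 = 0
a_42 = 3·0 + 0·6 + 4·1 = 4
a_43 = 3·4 + 0·0 + 4·6 = 1
a_44 = 3·1 + 0·4 + 4·0 = 3
a_45 = 3·3 + 0·1 + 4·4 = 4
a_46 = 3·4 + 0·3 + 4·1 = 2
a_47 = 3·2 + 0·4 + 4·3 = 4
a_48 = 3·4 + 0·2 + 4·4 = 0
a_49 = 3·0 + 0·4 + 4·2 = 1
a_50 = 3·1 + 0·0 + 4·4 = 5
a_51 = 3·5 + 0·1 + 4·0 = 1
a_52 = 3·1 + 0·5 + 4·1 = 0
a_53 = 3·0 + 0·1 + 4·5 = 6
a_54 = 3·6 + 0·0 + 4·1 = 1
a_55 = 3·1 + 0·6 + 4·0 = 3
a_56 = 3·3 + 0·1 + 4·6 = 5
a_57 = 3·5 + 0·3 + 4·1 = 5
a_58 = 3·5 + 0·5 + 4·3 = 6
a_59 = 3·6 + 0·5 + 4·5 = 3
a_60 = 3·3 + 0·6 + 4·5 = 1
a_61 = 3·1 + 0·3 + 4·6 = 6
a_62 = 3·6 + 0·1 + 4·3 = 2
a_63 = 3·2 + 0·6 + 4·1 = 3
a_64 = 3·3 + 0·2 + 4·6 = 5
a_65 = 3·5 + 0·3 + 4·2 = 2
a_66 = 3·2 + 0·5 + 4·3 = 4
a_67 = 3·4 + 0·2 + 4·5 = 4
a_68 = 3·4 + 0·4 + 4·2 = 6
a_69 = 3·6 + 0·4 + 4·4 = 6
a_70 = 3·6 + 0·6 + 4·4 = 6
a_71 = 3·6 + 0·6 + 4·6 = 0
a_72 = 3·0 + 0·6 + 4·6 = 3
a_73 = 3·3 + 0·0 + 4·6 = 5
a_74 = 3·5 + 0·3 + 4·0 = 1
a_75 = 3·1 + 0·5 + 4·3 = 1
a_76 = 3·1 + 0·1 + 4·5 = 2
a_77 = 3·2 + 0·1 + 4·1 = 3
a_78 = 3·3 + 0·2 + 4·1 = 6
a_79 = 3·6 + 0·3 + 4·2 = 5
a_80 = 3·5 + 0·6 + 4·3 = 6
a_81 = 3·6 + 0·5 + 4·6 = 0
a_82 = 3·0 + 0·6 + 4·5 = 6
a_83 = 3·6 + 0·0 + 4·6 = 0
a_84 = 3·0 + 0·6 + 4·0 = 0
a_85 = 3·0 + 0·0 + 4·6 = 3
a_86 = 3·3 + 0·0 + 4·0 = 2
a_87 = 3·2 + 0·3 + 4·0 = 6
a_88 = 3·6 + 0·2 + 4·3 = 2
a_89 = 3·2 + 0·6 + 4·2 = 0
a_90 = 3·0 + 0·2 + 4·6 = 3
a_91 = 3·3 + 0·0 + 4·2 = 3
a_92 = 3·3 + 0·3 + 4·0 = 2
a_93 = 3·2 + 0·3 + 4·3 = 4
a_94 = 3·4 + 0·2 + 4·3 = 3
a_95 = 3·3 + 0·4 + 4·2 = 3
a_96 = 3·3 + 0·3 + 4·4 = 4
a_97 = 3·4 + 0·3 + 4·3 = 3
a_98 = 3·3 + 0·4 + 4·3 = 0
a_99 = 3·0 + 0·3 + 4·4 = 2
a_100 = 3·2 + 0·0 + 4·3 = 4
a_101 = 3·4 + 0·2 + 4·0 = 5
a_102 = 3·5 + 0·4 + 4·2 = 2
a_103 = 3·2 + 0·5 + 4·4 = 1
a_104 = 3·1 + 0·2 + 4·5 = 2
a_105 = 3·2 + 0·1 + 4·2 = 0
a_106 = 3·0 + 0·2 + 4·1 = 4
a_107 = 3·4 + 0·0 + 4·2 = 6
a_108 = 3·6 + 0·4 + 4·0 = 4
a_109 = 3·4 + 0·6 + 4·4 = 0
a_110 = 3·0 + 0·4 + 4·6 = 3
a_111 = 3·3 + 0·0 + 4·4 = 4
a_112 = 3·4 + 0·3 + 4·0 = 5
a_113 = 3·5 + 0·4 + 4·3 = 6
a_114 = 3·6 + 0·5 + 4·4 = 6
a_115 = 3·6 + 0·6 + 4·5 = 3
a_116 = 3·3 + 0·6 + 4·6 = 5
a_117 = 3·5 + 0·3 + 4·6 = 4
a_118 = 3·4 + 0·5 + 4·3 = 3
a_119 = 3·3 + 0·4 + 4·5 = 1
a_120 = 3·1 + 0·3 + 4·4 = 5
a_121 = 3·5 + 0·1 + 4·3 = 6
a_122 = 3·6 + 0·5 + 4·1 = 1
a_123 = 3·1 + 0·6 + 4·5 = 2
a_124 = 3·2 + 0·1 + 4·6 = 2
a_125 = 3·2 + 0·2 + 4·1 = 3
a_126 = 3·3 + 0·2 + 4·2 = 3
a_127 = 3·3 + 0·3 + 4·2 = 3
a_128 = 3·3 + 0·3 + 4·3 = 0
a_129 = 3·0 + 0·3 + 4·3 = 5
a_130 = 3·5 + 0·0 + 4·3 = 6
a_131 = 3·6 + 0·5 + 4·0 = 4
a_132 = 3·4 + 0·6 + 4·5 = 4
a_133 = 3·4 + 0·4 + 4·6 = 1
a_134 = 3·1 + 0·4 + 4·4 = 5
a_135 = 3·5 + 0·1 + 4·4 = 3
a_136 = 3·3 + 0·5 + 4·1 = 6
a_137 = 3·6 + 0·3 + 4·5 = 3
a_138 = 3·3 + 0·6 + 4·3 = 0
a_139 = 3·0 + 0·3 + 4·6 = 3
a_140 = 3·3 + 0·0 + 4·3 = 0
a_141 = 3·0 + 0·3 + 4·0 = 0
a_142 = 3·0 + 0·0 + 4·3 = 5
a_143 = 3·5 + 0·0 + 4·0 = 1
a_144 = 3·1 + 0·5 + 4·0 = 3
a_145 = 3·3 + 0·1 + 4·5 = 1
a_146 = 3·1 + 0·3 + 4·1 = 0
a_147 = 3·0 + 0·1 + 4·3 = 5
a_148 = 3·5 + 0·0 + 4·1 = 5
a_149 = 3·5 + 0·5 + 4·0 = 1
a_150 = 3·1 + 0·5 + 4·5 = 2
a_151 = 3·2 + 0·1 + 4·5 = 5
a_152 = 3·5 + 0·2 + 4·1 = 5
a_153 = 3·5 + 0·5 + 4·2 = 2
a_154 = 3·2 + 0·5 + 4·5 = 5
a_155 = 3·5 + 0·2 + 4·5 = 0
a_156 = 3·0 + 0·5 + 4·2 = 1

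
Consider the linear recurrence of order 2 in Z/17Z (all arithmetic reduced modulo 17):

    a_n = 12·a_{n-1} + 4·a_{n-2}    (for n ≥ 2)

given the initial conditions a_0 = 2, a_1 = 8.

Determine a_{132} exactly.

8

a_2 = 12·8 + 4·2 = 2
a_3 = 12·2 + 4·8 = 5
a_4 = 12·5 + 4·2 = 0
a_5 = 12·0 + 4·5 = 3
a_6 = 12·3 + 4·0 = 2
a_7 = 12·2 + 4·3 = 2
a_8 = 12·2 + 4·2 = 15
a_9 = 12·15 + 4·2 = 1
a_10 = 12·1 + 4·15 = 4
a_11 = 12·4 + 4·1 = 1
a_12 = 12·1 + 4·4 = 11
a_13 = 12·11 + 4·1 = 0
a_14 = 12·0 + 4·11 = 10
a_15 = 12·10 + 4·0 = 1
a_16 = 12·1 + 4·10 = 1
a_17 = 12·1 + 4·1 = 16
a_18 = 12·16 + 4·1 = 9
a_19 = 12·9 + 4·16 = 2
a_20 = 12·2 + 4·9 = 9
a_21 = 12·9 + 4·2 = 14
a_22 = 12·14 + 4·9 = 0
a_23 = 12·0 + 4·14 = 5
a_24 = 12·5 + 4·0 = 9
a_25 = 12·9 + 4·5 = 9
a_26 = 12·9 + 4·9 = 8
a_27 = 12·8 + 4·9 = 13
a_28 = 12·13 + 4·8 = 1
a_29 = 12·1 + 4·13 = 13
a_30 = 12·13 + 4·1 = 7
a_31 = 12·7 + 4·13 = 0
a_32 = 12·0 + 4·7 = 11
a_33 = 12·11 + 4·0 = 13
a_34 = 12·13 + 4·11 = 13
a_35 = 12·13 + 4·13 = 4
a_36 = 12·4 + 4·13 = 15
a_37 = 12·15 + 4·4 = 9
a_38 = 12·9 + 4·15 = 15
a_39 = 12·15 + 4·9 = 12
a_40 = 12·12 + 4·15 = 0
a_41 = 12·0 + 4·12 = 14
a_42 = 12·14 + 4·0 = 15
a_43 = 12·15 + 4·14 = 15
a_44 = 12·15 + 4·15 = 2
a_45 = 12·2 + 4·15 = 16
a_46 = 12·16 + 4·2 = 13
a_47 = 12·13 + 4·16 = 16
a_48 = 12·16 + 4·13 = 6
a_49 = 12·6 + 4·16 = 0
a_50 = 12·0 + 4·6 = 7
a_51 = 12·7 + 4·0 = 16
a_52 = 12·16 + 4·7 = 16
a_53 = 12·16 + 4·16 = 1
a_54 = 12·1 + 4·16 = 8
a_55 = 12·8 + 4·1 = 15
a_56 = 12·15 + 4·8 = 8
a_57 = 12·8 + 4·15 = 3
a_58 = 12·3 + 4·8 = 0
a_59 = 12·0 + 4·3 = 12
a_60 = 12·12 + 4·0 = 8
a_61 = 12·8 + 4·12 = 8
a_62 = 12·8 + 4·8 = 9
a_63 = 12·9 + 4·8 = 4
a_64 = 12·4 + 4·9 = 16
a_65 = 12·16 + 4·4 = 4
a_66 = 12·4 + 4·16 = 10
a_67 = 12·10 + 4·4 = 0
a_68 = 12·0 + 4·10 = 6
a_69 = 12·6 + 4·0 = 4
a_70 = 12·4 + 4·6 = 4
a_71 = 12·4 + 4·4 = 13
a_72 = 12·13 + 4·4 = 2
a_73 = 12·2 + 4·13 = 8
a_74 = 12·8 + 4·2 = 2
a_75 = 12·2 + 4·8 = 5
a_76 = 12·5 + 4·2 = 0
a_77 = 12·0 + 4·5 = 3
a_78 = 12·3 + 4·0 = 2
a_79 = 12·2 + 4·3 = 2
a_80 = 12·2 + 4·2 = 15
a_81 = 12·15 + 4·2 = 1
a_82 = 12·1 + 4·15 = 4
a_83 = 12·4 + 4·1 = 1
a_84 = 12·1 + 4·4 = 11
a_85 = 12·11 + 4·1 = 0
a_86 = 12·0 + 4·11 = 10
a_87 = 12·10 + 4·0 = 1
a_88 = 12·1 + 4·10 = 1
a_89 = 12·1 + 4·1 = 16
a_90 = 12·16 + 4·1 = 9
a_91 = 12·9 + 4·16 = 2
a_92 = 12·2 + 4·9 = 9
a_93 = 12·9 + 4·2 = 14
a_94 = 12·14 + 4·9 = 0
a_95 = 12·0 + 4·14 = 5
a_96 = 12·5 + 4·0 = 9
a_97 = 12·9 + 4·5 = 9
a_98 = 12·9 + 4·9 = 8
a_99 = 12·8 + 4·9 = 13
a_100 = 12·13 + 4·8 = 1
a_101 = 12·1 + 4·13 = 13
a_102 = 12·13 + 4·1 = 7
a_103 = 12·7 + 4·13 = 0
a_104 = 12·0 + 4·7 = 11
a_105 = 12·11 + 4·0 = 13
a_106 = 12·13 + 4·11 = 13
a_107 = 12·13 + 4·13 = 4
a_108 = 12·4 + 4·13 = 15
a_109 = 12·15 + 4·4 = 9
a_110 = 12·9 + 4·15 = 15
a_111 = 12·15 + 4·9 = 12
a_112 = 12·12 + 4·15 = 0
a_113 = 12·0 + 4·12 = 14
a_114 = 12·14 + 4·0 = 15
a_115 = 12·15 + 4·14 = 15
a_116 = 12·15 + 4·15 = 2
a_117 = 12·2 + 4·15 = 16
a_118 = 12·16 + 4·2 = 13
a_119 = 12·13 + 4·16 = 16
a_120 = 12·16 + 4·13 = 6
a_121 = 12·6 + 4·16 = 0
a_122 = 12·0 + 4·6 = 7
a_123 = 12·7 + 4·0 = 16
a_124 = 12·16 + 4·7 = 16
a_125 = 12·16 + 4·16 = 1
a_126 = 12·1 + 4·16 = 8
a_127 = 12·8 + 4·1 = 15
a_128 = 12·15 + 4·8 = 8
a_129 = 12·8 + 4·15 = 3
a_130 = 12·3 + 4·8 = 0
a_131 = 12·0 + 4·3 = 12
a_132 = 12·12 + 4·0 = 8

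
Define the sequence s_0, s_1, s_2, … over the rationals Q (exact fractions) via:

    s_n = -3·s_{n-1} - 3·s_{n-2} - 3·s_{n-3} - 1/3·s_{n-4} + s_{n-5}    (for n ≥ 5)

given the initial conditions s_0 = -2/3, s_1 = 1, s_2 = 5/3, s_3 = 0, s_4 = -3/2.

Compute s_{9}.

s_5 = -3·-3/2 + -3·0 + -3·5/3 + -1/3·1 + 1·-2/3 = -3/2
s_6 = -3·-3/2 + -3·-3/2 + -3·0 + -1/3·5/3 + 1·1 = 85/9
s_7 = -3·85/9 + -3·-3/2 + -3·-3/2 + -1/3·0 + 1·5/3 = -53/3
s_8 = -3·-53/3 + -3·85/9 + -3·-3/2 + -1/3·-3/2 + 1·0 = 89/3
s_9 = -3·89/3 + -3·-53/3 + -3·85/9 + -1/3·-3/2 + 1·-3/2 = -196/3

-196/3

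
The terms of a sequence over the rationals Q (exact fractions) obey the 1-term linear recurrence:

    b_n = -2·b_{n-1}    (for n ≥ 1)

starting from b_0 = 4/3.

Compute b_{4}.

b_1 = -2·4/3 = -8/3
b_2 = -2·-8/3 = 16/3
b_3 = -2·16/3 = -32/3
b_4 = -2·-32/3 = 64/3

64/3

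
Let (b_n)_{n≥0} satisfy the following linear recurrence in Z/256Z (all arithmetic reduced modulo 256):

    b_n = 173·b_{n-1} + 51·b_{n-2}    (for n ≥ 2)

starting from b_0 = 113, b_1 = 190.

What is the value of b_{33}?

95

b_2 = 173·190 + 51·113 = 233
b_3 = 173·233 + 51·190 = 79
b_4 = 173·79 + 51·233 = 206
b_5 = 173·206 + 51·79 = 243
b_6 = 173·243 + 51·206 = 65
b_7 = 173·65 + 51·243 = 86
b_8 = 173·86 + 51·65 = 17
b_9 = 173·17 + 51·86 = 159
b_10 = 173·159 + 51·17 = 214
b_11 = 173·214 + 51·159 = 75
b_12 = 173·75 + 51·214 = 81
b_13 = 173·81 + 51·75 = 174
b_14 = 173·174 + 51·81 = 185
b_15 = 173·185 + 51·174 = 175
b_16 = 173·175 + 51·185 = 30
b_17 = 173·30 + 51·175 = 35
b_18 = 173·35 + 51·30 = 161
b_19 = 173·161 + 51·35 = 198
b_20 = 173·198 + 51·161 = 225
b_21 = 173·225 + 51·198 = 127
b_22 = 173·127 + 51·225 = 166
b_23 = 173·166 + 51·127 = 123
b_24 = 173·123 + 51·166 = 49
b_25 = 173·49 + 51·123 = 158
b_26 = 173·158 + 51·49 = 137
b_27 = 173·137 + 51·158 = 15
b_28 = 173·15 + 51·137 = 110
b_29 = 173·110 + 51·15 = 83
b_30 = 173·83 + 51·110 = 1
b_31 = 173·1 + 51·83 = 54
b_32 = 173·54 + 51·1 = 177
b_33 = 173·177 + 51·54 = 95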